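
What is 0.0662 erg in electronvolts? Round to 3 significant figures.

1 erg = 6.24151e+11 electronvolts.
Thus 0.0662 × 6.24151e+11 ≈ 4.13e+10 eV.

4.13e+10 eV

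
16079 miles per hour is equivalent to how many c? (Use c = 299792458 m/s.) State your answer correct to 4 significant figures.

2.398e-5 c

1 mph = 1.49116e-9 c.
So 16079 × 1.49116e-9 ≈ 2.398e-5 c.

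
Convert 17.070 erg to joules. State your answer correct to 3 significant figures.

1.71 × 10^-6 J

1 erg = 1.00000 × 10^-7 joules.
Thus 17.070 × 1.00000 × 10^-7 ≈ 1.71 × 10^-6 J.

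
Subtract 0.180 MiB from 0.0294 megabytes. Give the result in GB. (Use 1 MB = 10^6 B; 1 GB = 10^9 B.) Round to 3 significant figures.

0.0294 MB = 2.94000e-5 GB and 0.180 MiB = 0.000188744 GB.
2.94000e-5 − 0.000188744 ≈ -0.000159 GB.

-0.000159 gigabytes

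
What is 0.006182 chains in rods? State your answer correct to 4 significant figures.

0.02473 rod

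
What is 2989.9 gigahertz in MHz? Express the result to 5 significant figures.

1 gigahertz = 1000.00 MHz.
So 2989.9 × 1000.00 ≈ 2.9899 × 10^6 MHz.

2.9899 × 10^6 megahertz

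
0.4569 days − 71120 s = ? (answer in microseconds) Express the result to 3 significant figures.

-3.16 × 10^10 μs

0.4569 d = 3.94762 × 10^10 μs and 71120 s = 7.11200 × 10^10 μs.
3.94762 × 10^10 − 7.11200 × 10^10 ≈ -3.16 × 10^10 μs.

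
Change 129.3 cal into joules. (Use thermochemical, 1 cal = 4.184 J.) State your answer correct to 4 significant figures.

541.0 joules

1 cal = 4.18400 joules.
Thus 129.3 × 4.18400 ≈ 541.0 J.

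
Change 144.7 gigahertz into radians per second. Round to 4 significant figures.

1 gigahertz = 6.28319 × 10^9 rad/s.
Thus 144.7 × 6.28319 × 10^9 ≈ 9.092 × 10^11 rad/s.

9.092 × 10^11 radians per second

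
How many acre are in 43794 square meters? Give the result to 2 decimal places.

10.82 acre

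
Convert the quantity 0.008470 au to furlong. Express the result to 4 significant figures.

1 astronomical unit = 7.43646 × 10^8 furlong.
Thus 0.008470 × 7.43646 × 10^8 ≈ 6.299 × 10^6 furlong.

6.299 × 10^6 furlong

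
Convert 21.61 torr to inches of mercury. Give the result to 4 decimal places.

1 torr = 0.0393701 inHg.
So 21.61 × 0.0393701 ≈ 0.8508 inHg.

0.8508 inHg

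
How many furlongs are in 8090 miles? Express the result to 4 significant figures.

1 mile = 8.00000 furlong.
Thus 8090 × 8.00000 ≈ 64720 furlong.

64720 furlong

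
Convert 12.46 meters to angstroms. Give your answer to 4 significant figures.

1.246e+11 angstroms

1 meter = 1.00000e+10 Å.
Then 12.46 × 1.00000e+10 ≈ 1.246e+11 Å.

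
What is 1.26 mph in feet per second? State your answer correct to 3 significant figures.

1 mph = 1.46667 ft/s.
So 1.26 × 1.46667 ≈ 1.85 ft/s.

1.85 ft/s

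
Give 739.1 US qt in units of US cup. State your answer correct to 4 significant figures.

2956 US cup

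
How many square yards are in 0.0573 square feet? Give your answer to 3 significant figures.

0.00637 square yards

1 ft² = 0.111111 yd².
Thus 0.0573 × 0.111111 ≈ 0.00637 yd².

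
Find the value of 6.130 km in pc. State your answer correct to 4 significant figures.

1 kilometer = 3.24078e-14 pc.
6.130 × 3.24078e-14 ≈ 1.987e-13 pc.

1.987e-13 pc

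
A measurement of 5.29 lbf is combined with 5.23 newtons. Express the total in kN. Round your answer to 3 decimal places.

0.029 kilonewtons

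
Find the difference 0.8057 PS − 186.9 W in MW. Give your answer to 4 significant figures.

0.8057 PS = 0.000592591 MW and 186.9 W = 0.000186900 MW.
0.000592591 − 0.000186900 ≈ 0.0004057 MW.

0.0004057 MW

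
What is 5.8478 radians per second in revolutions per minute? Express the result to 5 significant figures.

55.842 revolutions per minute

1 rad/s = 9.54930 rpm.
5.8478 × 9.54930 ≈ 55.842 rpm.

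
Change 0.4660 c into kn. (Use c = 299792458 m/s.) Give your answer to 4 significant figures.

1 c = 5.82750e+8 knots.
Thus 0.4660 × 5.82750e+8 ≈ 2.716e+8 kn.

2.716e+8 knots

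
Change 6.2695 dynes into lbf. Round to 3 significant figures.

1.41 × 10^-5 lbf

1 dyne = 2.24809 × 10^-6 lbf.
Thus 6.2695 × 2.24809 × 10^-6 ≈ 1.41 × 10^-5 lbf.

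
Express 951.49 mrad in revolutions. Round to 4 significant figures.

1 mrad = 0.000159155 rev.
Thus 951.49 × 0.000159155 ≈ 0.1514 rev.

0.1514 rev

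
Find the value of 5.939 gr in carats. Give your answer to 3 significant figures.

1 grain = 0.323995 carats.
5.939 × 0.323995 ≈ 1.92 ct.

1.92 ct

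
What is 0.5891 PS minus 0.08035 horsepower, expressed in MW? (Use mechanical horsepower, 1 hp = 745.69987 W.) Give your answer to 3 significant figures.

0.000373 MW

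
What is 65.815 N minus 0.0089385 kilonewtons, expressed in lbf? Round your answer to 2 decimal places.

12.79 lbf

65.815 N = 14.7958 lbf and 0.0089385 kN = 2.00945 lbf.
14.7958 − 2.00945 ≈ 12.79 lbf.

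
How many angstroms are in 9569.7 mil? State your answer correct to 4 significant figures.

2.431e+9 Å

1 mil = 254000 Å.
So 9569.7 × 254000 ≈ 2.431e+9 Å.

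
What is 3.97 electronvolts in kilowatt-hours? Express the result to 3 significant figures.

1.77e-25 kWh

1 electronvolt = 4.45049e-26 kilowatt-hours.
Thus 3.97 × 4.45049e-26 ≈ 1.77e-25 kWh.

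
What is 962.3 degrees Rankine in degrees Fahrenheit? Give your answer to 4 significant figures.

°R = °F + 459.67.
Applying the formula gives 502.6 °F.

502.6 °F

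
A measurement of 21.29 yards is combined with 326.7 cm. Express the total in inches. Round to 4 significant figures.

895.1 inches

21.29 yd = 766.440 in and 326.7 cm = 128.622 in.
766.440 + 128.622 ≈ 895.1 in.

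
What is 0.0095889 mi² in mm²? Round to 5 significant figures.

1 square mile = 2.58999e+12 square millimeters.
0.0095889 × 2.58999e+12 ≈ 2.4835e+10 mm².

2.4835e+10 square millimeters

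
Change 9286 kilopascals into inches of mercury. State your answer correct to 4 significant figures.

1 kilopascal = 0.295300 inches of mercury.
So 9286 × 0.295300 ≈ 2742 inHg.

2742 inches of mercury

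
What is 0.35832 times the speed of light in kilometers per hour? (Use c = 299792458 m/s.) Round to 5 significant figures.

1 speed of light = 1.07925e+9 km/h.
Thus 0.35832 × 1.07925e+9 ≈ 3.8672e+8 km/h.

3.8672e+8 kilometers per hour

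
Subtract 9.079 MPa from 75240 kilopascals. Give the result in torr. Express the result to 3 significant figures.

75240 kPa = 564346 torr and 9.079 MPa = 68098.1 torr.
564346 − 68098.1 ≈ 496000 torr.

496000 torr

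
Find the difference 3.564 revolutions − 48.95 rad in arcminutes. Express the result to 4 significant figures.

3.564 rev = 76982.4 arcmin and 48.95 rad = 168278 arcmin.
76982.4 − 168278 ≈ -91300 arcmin.

-91300 arcminutes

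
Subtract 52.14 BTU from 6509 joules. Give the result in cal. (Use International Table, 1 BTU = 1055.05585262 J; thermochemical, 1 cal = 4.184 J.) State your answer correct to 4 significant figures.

-11590 calories

6509 J = 1555.69 cal and 52.14 BTU = 13147.9 cal.
1555.69 − 13147.9 ≈ -11590 cal.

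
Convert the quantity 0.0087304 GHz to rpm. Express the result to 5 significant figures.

1 GHz = 6.00000 × 10^10 rpm.
So 0.0087304 × 6.00000 × 10^10 ≈ 5.2382 × 10^8 rpm.

5.2382 × 10^8 revolutions per minute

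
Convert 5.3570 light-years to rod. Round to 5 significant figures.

1 light-year = 1.88116 × 10^15 rods.
Thus 5.3570 × 1.88116 × 10^15 ≈ 1.0077 × 10^16 rod.

1.0077 × 10^16 rod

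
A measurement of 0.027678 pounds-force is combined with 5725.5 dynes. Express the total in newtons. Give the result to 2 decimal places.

0.18 N

0.027678 lbf = 0.123118 N and 5725.5 dyn = 0.0572550 N.
0.123118 + 0.0572550 ≈ 0.18 N.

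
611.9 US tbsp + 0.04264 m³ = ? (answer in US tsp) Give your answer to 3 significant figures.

10500 US teaspoons

611.9 US tbsp = 1835.70 US tsp and 0.04264 m³ = 8650.98 US tsp.
1835.70 + 8650.98 ≈ 10500 US tsp.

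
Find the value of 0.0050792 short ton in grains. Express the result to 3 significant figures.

71100 gr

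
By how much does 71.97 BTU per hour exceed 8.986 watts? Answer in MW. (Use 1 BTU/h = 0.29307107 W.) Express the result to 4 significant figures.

1.211e-5 megawatts

71.97 BTU/h = 2.10923e-5 MW and 8.986 W = 8.98600e-6 MW.
2.10923e-5 − 8.98600e-6 ≈ 1.211e-5 MW.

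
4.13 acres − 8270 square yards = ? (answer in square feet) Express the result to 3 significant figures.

105000 ft²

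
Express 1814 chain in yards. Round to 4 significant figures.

1 chain = 22.0000 yd.
So 1814 × 22.0000 ≈ 39910 yd.

39910 yards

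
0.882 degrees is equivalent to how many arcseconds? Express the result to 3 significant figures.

1 degree = 3600.00 arcsec.
Thus 0.882 × 3600.00 ≈ 3180 arcsec.

3180 arcsec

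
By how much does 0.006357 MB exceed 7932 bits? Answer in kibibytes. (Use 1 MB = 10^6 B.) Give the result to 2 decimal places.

0.006357 MB = 6.20801 KiB and 7932 bit = 0.968262 KiB.
6.20801 − 0.968262 ≈ 5.24 KiB.

5.24 kibibytes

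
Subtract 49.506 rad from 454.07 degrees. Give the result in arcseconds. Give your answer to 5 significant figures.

-8.5767 × 10^6 arcsec

454.07 ° = 1634652 arcsec and 49.506 rad = 1.021135 × 10^7 arcsec.
1634652 − 1.021135 × 10^7 ≈ -8.5767 × 10^6 arcsec.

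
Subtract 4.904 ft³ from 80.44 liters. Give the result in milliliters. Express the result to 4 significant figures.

-58430 milliliters

80.44 L = 80440.0 mL and 4.904 ft³ = 138866 mL.
80440.0 − 138866 ≈ -58430 mL.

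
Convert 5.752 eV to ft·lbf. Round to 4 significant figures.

1 eV = 1.18170e-19 foot-pounds.
5.752 × 1.18170e-19 ≈ 6.797e-19 ft·lbf.

6.797e-19 ft·lbf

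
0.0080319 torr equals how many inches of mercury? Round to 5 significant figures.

1 torr = 0.0393701 inHg.
So 0.0080319 × 0.0393701 ≈ 0.00031622 inHg.

0.00031622 inches of mercury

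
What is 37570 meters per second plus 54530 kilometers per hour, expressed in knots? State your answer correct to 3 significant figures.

102000 kn

37570 m/s = 73030.2 kn and 54530 km/h = 29443.8 kn.
73030.2 + 29443.8 ≈ 102000 kn.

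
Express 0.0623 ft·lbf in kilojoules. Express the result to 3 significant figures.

8.45e-5 kilojoules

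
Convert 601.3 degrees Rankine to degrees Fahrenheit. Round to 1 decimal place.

°R = °F + 459.67.
Applying the formula gives 141.6 °F.

141.6 degrees Fahrenheit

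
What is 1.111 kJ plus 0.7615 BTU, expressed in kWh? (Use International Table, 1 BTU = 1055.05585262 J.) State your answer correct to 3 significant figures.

0.000532 kWh

1.111 kJ = 0.000308611 kWh and 0.7615 BTU = 0.000223174 kWh.
0.000308611 + 0.000223174 ≈ 0.000532 kWh.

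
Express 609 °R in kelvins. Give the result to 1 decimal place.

°R = K × 9/5.
Applying the formula gives 338.3 K.

338.3 kelvins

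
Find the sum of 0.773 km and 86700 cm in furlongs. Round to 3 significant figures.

8.15 furlongs

0.773 km = 3.84256 furlong and 86700 cm = 4.30983 furlong.
3.84256 + 4.30983 ≈ 8.15 furlong.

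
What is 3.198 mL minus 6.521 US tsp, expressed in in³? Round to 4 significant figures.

3.198 mL = 0.195154 in³ and 6.521 US tsp = 1.96139 in³.
0.195154 − 1.96139 ≈ -1.766 in³.

-1.766 in³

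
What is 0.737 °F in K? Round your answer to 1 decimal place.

255.8 K

K = (°F + 459.67) × 5/9.
Applying the formula gives 255.8 K.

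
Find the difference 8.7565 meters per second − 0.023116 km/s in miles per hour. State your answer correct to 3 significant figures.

8.7565 m/s = 19.5877 mph and 0.023116 km/s = 51.7090 mph.
19.5877 − 51.7090 ≈ -32.1 mph.

-32.1 miles per hour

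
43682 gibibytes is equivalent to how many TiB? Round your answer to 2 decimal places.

1 GiB = 0.0009765625 tebibytes.
Thus 43682 × 0.0009765625 ≈ 42.66 TiB.

42.66 TiB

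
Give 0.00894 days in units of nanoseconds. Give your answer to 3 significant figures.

1 d = 8.64000e+13 ns.
Then 0.00894 × 8.64000e+13 ≈ 7.72e+11 ns.

7.72e+11 nanoseconds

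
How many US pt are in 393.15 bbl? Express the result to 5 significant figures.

132100 US pt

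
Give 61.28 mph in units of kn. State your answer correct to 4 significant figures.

53.25 kn

1 mile per hour = 0.868976 kn.
So 61.28 × 0.868976 ≈ 53.25 kn.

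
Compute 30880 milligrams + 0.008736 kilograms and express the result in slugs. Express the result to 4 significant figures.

30880 mg = 0.00211595 slug and 0.008736 kg = 0.000598606 slug.
0.00211595 + 0.000598606 ≈ 0.002715 slug.

0.002715 slug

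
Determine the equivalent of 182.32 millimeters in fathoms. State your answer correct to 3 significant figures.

0.0997 fathoms

1 mm = 0.000546807 fathom.
Thus 182.32 × 0.000546807 ≈ 0.0997 fathom.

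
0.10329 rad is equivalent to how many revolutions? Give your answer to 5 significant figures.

1 rad = 0.159155 rev.
Thus 0.10329 × 0.159155 ≈ 0.016439 rev.

0.016439 rev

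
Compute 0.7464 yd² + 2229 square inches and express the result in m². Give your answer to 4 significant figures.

2.062 square meters

0.7464 yd² = 0.624085 m² and 2229 in² = 1.43806 m².
0.624085 + 1.43806 ≈ 2.062 m².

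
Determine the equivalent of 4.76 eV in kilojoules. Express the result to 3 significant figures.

1 eV = 1.60218 × 10^-22 kJ.
Thus 4.76 × 1.60218 × 10^-22 ≈ 7.63 × 10^-22 kJ.

7.63 × 10^-22 kJ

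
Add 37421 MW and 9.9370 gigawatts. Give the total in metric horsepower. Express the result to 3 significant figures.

37421 MW = 5.08784e+7 PS and 9.9370 GW = 1.35106e+7 PS.
5.08784e+7 + 1.35106e+7 ≈ 6.44e+7 PS.

6.44e+7 PS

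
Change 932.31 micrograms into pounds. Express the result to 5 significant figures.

2.0554 × 10^-6 pounds

1 microgram = 2.20462 × 10^-9 pounds.
So 932.31 × 2.20462 × 10^-9 ≈ 2.0554 × 10^-6 lb.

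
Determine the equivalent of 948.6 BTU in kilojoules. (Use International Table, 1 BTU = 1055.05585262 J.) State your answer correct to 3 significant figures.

1000 kilojoules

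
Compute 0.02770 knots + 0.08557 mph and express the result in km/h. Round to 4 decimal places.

0.1890 km/h

0.02770 kn = 0.0513004 km/h and 0.08557 mph = 0.137712 km/h.
0.0513004 + 0.137712 ≈ 0.1890 km/h.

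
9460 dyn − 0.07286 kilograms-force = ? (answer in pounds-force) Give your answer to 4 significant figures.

-0.1394 pounds-force

9460 dyn = 0.0212669 lbf and 0.07286 kgf = 0.160629 lbf.
0.0212669 − 0.160629 ≈ -0.1394 lbf.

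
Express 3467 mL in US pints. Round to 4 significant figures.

7.327 US pt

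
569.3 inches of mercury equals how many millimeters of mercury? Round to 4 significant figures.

14460 mmHg

1 inch of mercury = 25.4000 millimeters of mercury.
Thus 569.3 × 25.4000 ≈ 14460 mmHg.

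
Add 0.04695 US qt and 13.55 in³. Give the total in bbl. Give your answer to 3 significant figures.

0.04695 US qt = 0.000279464 bbl and 13.55 in³ = 0.00139662 bbl.
0.000279464 + 0.00139662 ≈ 0.00168 bbl.

0.00168 bbl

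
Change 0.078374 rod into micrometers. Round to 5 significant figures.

1 rod = 5.02920 × 10^6 micrometers.
Thus 0.078374 × 5.02920 × 10^6 ≈ 394160 μm.

394160 μm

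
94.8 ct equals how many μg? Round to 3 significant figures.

1 ct = 200000 micrograms.
So 94.8 × 200000 ≈ 1.90e+7 μg.

1.90e+7 micrograms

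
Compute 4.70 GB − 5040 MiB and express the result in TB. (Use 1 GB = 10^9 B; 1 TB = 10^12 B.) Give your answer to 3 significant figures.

-0.000585 terabytes

4.70 GB = 0.00470000 TB and 5040 MiB = 0.00528482 TB.
0.00470000 − 0.00528482 ≈ -0.000585 TB.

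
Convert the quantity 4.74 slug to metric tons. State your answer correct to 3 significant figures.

0.0692 metric tons

1 slug = 0.0145939 metric tons.
Then 4.74 × 0.0145939 ≈ 0.0692 t.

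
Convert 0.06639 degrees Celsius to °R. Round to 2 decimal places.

491.79 degrees Rankine

°R = (°C + 273.15) × 9/5.
Applying the formula gives 491.79 °R.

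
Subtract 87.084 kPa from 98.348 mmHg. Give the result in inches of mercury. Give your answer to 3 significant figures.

-21.8 inHg

98.348 mmHg = 3.87197 inHg and 87.084 kPa = 25.7159 inHg.
3.87197 − 25.7159 ≈ -21.8 inHg.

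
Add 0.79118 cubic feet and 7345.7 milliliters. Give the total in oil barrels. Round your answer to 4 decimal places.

0.1871 oil barrels

0.79118 ft³ = 0.140915 bbl and 7345.7 mL = 0.0462031 bbl.
0.140915 + 0.0462031 ≈ 0.1871 bbl.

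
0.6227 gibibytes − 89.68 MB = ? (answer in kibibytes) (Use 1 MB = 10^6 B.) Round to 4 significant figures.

0.6227 GiB = 652948 KiB and 89.68 MB = 87578.1 KiB.
652948 − 87578.1 ≈ 565400 KiB.

565400 KiB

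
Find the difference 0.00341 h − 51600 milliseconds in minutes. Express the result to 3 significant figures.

-0.655 minutes

0.00341 h = 0.204600 min and 51600 ms = 0.860000 min.
0.204600 − 0.860000 ≈ -0.655 min.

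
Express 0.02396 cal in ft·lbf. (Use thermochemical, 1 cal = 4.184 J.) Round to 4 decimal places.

1 cal = 3.08596 ft·lbf.
So 0.02396 × 3.08596 ≈ 0.0739 ft·lbf.

0.0739 foot-pounds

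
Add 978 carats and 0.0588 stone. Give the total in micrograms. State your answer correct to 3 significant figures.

5.69e+8 μg

978 ct = 1.95600e+8 μg and 0.0588 st = 3.73397e+8 μg.
1.95600e+8 + 3.73397e+8 ≈ 5.69e+8 μg.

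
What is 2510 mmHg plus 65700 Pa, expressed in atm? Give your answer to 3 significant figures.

2510 mmHg = 3.30263 atm and 65700 Pa = 0.648409 atm.
3.30263 + 0.648409 ≈ 3.95 atm.

3.95 atmospheres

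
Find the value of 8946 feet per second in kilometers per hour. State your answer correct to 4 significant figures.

1 foot per second = 1.09728 kilometers per hour.
Then 8946 × 1.09728 ≈ 9816 km/h.

9816 kilometers per hour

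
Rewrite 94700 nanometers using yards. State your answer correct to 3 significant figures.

1 nanometer = 1.09361e-9 yd.
94700 × 1.09361e-9 ≈ 0.000104 yd.

0.000104 yards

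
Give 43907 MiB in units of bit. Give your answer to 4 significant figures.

3.683e+11 bits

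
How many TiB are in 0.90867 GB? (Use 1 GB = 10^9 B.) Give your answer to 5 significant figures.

0.00082643 TiB

1 GB = 0.000909495 tebibytes.
Thus 0.90867 × 0.000909495 ≈ 0.00082643 TiB.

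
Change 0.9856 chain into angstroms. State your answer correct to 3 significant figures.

1 chain = 2.01168e+11 Å.
0.9856 × 2.01168e+11 ≈ 1.98e+11 Å.

1.98e+11 Å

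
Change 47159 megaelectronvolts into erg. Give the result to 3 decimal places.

0.076 ergs

1 megaelectronvolt = 1.60218 × 10^-6 ergs.
Then 47159 × 1.60218 × 10^-6 ≈ 0.076 erg.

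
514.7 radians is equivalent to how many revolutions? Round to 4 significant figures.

81.92 rev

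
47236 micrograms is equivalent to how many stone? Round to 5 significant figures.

7.4384e-6 st

1 microgram = 1.57473e-10 st.
So 47236 × 1.57473e-10 ≈ 7.4384e-6 st.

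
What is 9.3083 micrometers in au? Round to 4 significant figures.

6.222e-17 astronomical units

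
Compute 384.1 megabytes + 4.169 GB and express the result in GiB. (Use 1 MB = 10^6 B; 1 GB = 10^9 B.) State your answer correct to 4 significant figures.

4.240 gibibytes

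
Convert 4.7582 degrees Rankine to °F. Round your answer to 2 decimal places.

°R = °F + 459.67.
Applying the formula gives -454.91 °F.

-454.91 °F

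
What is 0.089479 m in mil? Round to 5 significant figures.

3522.8 mil

1 m = 39370.1 mils.
0.089479 × 39370.1 ≈ 3522.8 mil.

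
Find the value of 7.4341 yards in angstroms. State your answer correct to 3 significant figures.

1 yard = 9.14400 × 10^9 Å.
7.4341 × 9.14400 × 10^9 ≈ 6.80 × 10^10 Å.

6.80 × 10^10 angstroms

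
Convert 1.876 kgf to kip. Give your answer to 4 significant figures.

0.004136 kip

1 kgf = 0.00220462 kips.
So 1.876 × 0.00220462 ≈ 0.004136 kip.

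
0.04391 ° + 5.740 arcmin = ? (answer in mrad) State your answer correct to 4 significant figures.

0.04391 ° = 0.766374 mrad and 5.740 arcmin = 1.66970 mrad.
0.766374 + 1.66970 ≈ 2.436 mrad.

2.436 milliradians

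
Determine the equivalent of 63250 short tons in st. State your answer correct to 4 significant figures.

1 short ton = 142.857 st.
So 63250 × 142.857 ≈ 9.036 × 10^6 st.

9.036 × 10^6 st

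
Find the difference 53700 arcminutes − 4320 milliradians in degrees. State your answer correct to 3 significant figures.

53700 arcmin = 895.000 ° and 4320 mrad = 247.518 °.
895.000 − 247.518 ≈ 647 °.

647 °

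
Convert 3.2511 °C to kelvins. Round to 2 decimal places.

276.40 kelvins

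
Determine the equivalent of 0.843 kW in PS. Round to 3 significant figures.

1.15 PS

1 kW = 1.35962 metric horsepower.
So 0.843 × 1.35962 ≈ 1.15 PS.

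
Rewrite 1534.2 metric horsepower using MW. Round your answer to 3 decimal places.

1 metric horsepower = 0.000735499 megawatts.
Thus 1534.2 × 0.000735499 ≈ 1.128 MW.

1.128 megawatts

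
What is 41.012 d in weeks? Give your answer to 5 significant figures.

1 d = 0.142857 weeks.
41.012 × 0.142857 ≈ 5.8589 wk.

5.8589 wk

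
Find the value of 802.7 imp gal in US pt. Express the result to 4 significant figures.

7712 US pints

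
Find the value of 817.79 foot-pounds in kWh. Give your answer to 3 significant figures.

1 foot-pound = 3.76616e-7 kilowatt-hours.
817.79 × 3.76616e-7 ≈ 0.000308 kWh.

0.000308 kWh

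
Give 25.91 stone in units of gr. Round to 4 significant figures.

1 stone = 98000.0 grains.
Then 25.91 × 98000.0 ≈ 2.539e+6 gr.

2.539e+6 grains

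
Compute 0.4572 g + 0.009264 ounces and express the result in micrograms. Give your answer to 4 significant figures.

719800 μg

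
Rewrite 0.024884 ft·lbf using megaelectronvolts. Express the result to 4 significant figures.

1 foot-pound = 8.46235e+12 MeV.
Thus 0.024884 × 8.46235e+12 ≈ 2.106e+11 MeV.

2.106e+11 MeV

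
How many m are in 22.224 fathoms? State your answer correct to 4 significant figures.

40.64 m

1 fathom = 1.82880 meters.
22.224 × 1.82880 ≈ 40.64 m.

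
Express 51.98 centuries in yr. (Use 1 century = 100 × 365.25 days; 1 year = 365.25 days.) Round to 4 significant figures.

5198 yr

1 century = 100.000 yr.
So 51.98 × 100.000 ≈ 5198 yr.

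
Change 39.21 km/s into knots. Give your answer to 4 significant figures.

76220 kn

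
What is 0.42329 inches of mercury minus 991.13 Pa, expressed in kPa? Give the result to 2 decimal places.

0.44 kilopascals

0.42329 inHg = 1.43342 kPa and 991.13 Pa = 0.991130 kPa.
1.43342 − 0.991130 ≈ 0.44 kPa.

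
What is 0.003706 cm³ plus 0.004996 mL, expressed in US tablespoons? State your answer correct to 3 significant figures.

0.003706 cm³ = 0.0002506295 US tbsp and 0.004996 mL = 0.0003378697 US tbsp.
0.0002506295 + 0.0003378697 ≈ 0.000588 US tbsp.

0.000588 US tablespoons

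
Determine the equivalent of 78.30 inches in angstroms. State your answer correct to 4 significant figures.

1.989 × 10^10 Å

1 in = 2.54000 × 10^8 Å.
Then 78.30 × 2.54000 × 10^8 ≈ 1.989 × 10^10 Å.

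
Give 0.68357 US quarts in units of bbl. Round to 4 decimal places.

0.0041 bbl

1 US qt = 0.00595238 bbl.
Thus 0.68357 × 0.00595238 ≈ 0.0041 bbl.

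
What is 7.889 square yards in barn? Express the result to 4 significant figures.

1 square yard = 8.36127 × 10^27 barn.
So 7.889 × 8.36127 × 10^27 ≈ 6.596 × 10^28 barn.

6.596 × 10^28 barn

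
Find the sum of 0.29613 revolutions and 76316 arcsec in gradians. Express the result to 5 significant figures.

142.01 grad

0.29613 rev = 118.452 grad and 76316 arcsec = 23.5543 grad.
118.452 + 23.5543 ≈ 142.01 grad.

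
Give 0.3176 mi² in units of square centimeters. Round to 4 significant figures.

1 mi² = 2.58999 × 10^10 cm².
0.3176 × 2.58999 × 10^10 ≈ 8.226 × 10^9 cm².

8.226 × 10^9 cm²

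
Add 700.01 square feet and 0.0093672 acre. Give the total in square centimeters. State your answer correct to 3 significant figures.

700.01 ft² = 650331 cm² and 0.0093672 acre = 379077 cm².
650331 + 379077 ≈ 1.03e+6 cm².

1.03e+6 square centimeters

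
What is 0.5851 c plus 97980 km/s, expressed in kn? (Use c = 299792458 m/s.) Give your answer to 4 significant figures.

5.314e+8 kn

0.5851 c = 3.40967e+8 kn and 97980 km/s = 1.90458e+8 kn.
3.40967e+8 + 1.90458e+8 ≈ 5.314e+8 kn.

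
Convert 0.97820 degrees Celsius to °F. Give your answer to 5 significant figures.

33.761 °F

°F = °C × 9/5 + 32.
Applying the formula gives 33.761 °F.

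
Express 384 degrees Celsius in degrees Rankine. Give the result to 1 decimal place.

°R = (°C + 273.15) × 9/5.
Applying the formula gives 1182.9 °R.

1182.9 degrees Rankine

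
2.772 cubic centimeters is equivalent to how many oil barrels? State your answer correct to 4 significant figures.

1 cubic centimeter = 6.28981e-6 oil barrels.
So 2.772 × 6.28981e-6 ≈ 1.744e-5 bbl.

1.744e-5 oil barrels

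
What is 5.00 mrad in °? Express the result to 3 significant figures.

1 mrad = 0.0572958 °.
Then 5.00 × 0.0572958 ≈ 0.286 °.

0.286 degrees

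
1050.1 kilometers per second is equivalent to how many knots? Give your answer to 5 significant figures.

2.0412 × 10^6 kn

1 kilometer per second = 1943.84 kn.
So 1050.1 × 1943.84 ≈ 2.0412 × 10^6 kn.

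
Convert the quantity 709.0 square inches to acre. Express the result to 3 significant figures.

0.000113 acre

1 square inch = 1.59423e-7 acre.
Then 709.0 × 1.59423e-7 ≈ 0.000113 acre.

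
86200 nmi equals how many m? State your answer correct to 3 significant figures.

1 nmi = 1852.00 m.
Thus 86200 × 1852.00 ≈ 1.60 × 10^8 m.

1.60 × 10^8 meters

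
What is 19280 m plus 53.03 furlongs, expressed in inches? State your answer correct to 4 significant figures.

19280 m = 759055 in and 53.03 furlong = 419998 in.
759055 + 419998 ≈ 1.179 × 10^6 in.

1.179 × 10^6 in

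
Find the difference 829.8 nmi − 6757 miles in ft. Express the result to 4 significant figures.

829.8 nmi = 5041961 ft and 6757 mi = 3.567696 × 10^7 ft.
5041961 − 3.567696 × 10^7 ≈ -3.063 × 10^7 ft.

-3.063 × 10^7 feet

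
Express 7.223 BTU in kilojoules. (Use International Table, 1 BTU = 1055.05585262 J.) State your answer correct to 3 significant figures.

1 BTU = 1.05506 kJ.
So 7.223 × 1.05506 ≈ 7.62 kJ.

7.62 kilojoules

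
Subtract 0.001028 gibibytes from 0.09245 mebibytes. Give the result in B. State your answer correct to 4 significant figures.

0.09245 MiB = 96940.9 B and 0.001028 GiB = 1.10381e+6 B.
96940.9 − 1.10381e+6 ≈ -1.007e+6 B.

-1.007e+6 B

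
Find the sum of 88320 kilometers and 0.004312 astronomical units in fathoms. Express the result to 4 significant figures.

4.010 × 10^8 fathoms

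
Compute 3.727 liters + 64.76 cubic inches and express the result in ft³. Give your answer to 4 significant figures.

3.727 L = 0.131618 ft³ and 64.76 in³ = 0.0374769 ft³.
0.131618 + 0.0374769 ≈ 0.1691 ft³.

0.1691 ft³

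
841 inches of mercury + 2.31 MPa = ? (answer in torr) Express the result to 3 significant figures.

841 inHg = 21361.4 torr and 2.31 MPa = 17326.4 torr.
21361.4 + 17326.4 ≈ 38700 torr.

38700 torr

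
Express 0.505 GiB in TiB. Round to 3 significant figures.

0.000493 TiB

1 GiB = 0.0009765625 TiB.
So 0.505 × 0.0009765625 ≈ 0.000493 TiB.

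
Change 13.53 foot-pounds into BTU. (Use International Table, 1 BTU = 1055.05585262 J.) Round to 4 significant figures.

1 foot-pound = 0.00128507 BTU.
13.53 × 0.00128507 ≈ 0.01739 BTU.

0.01739 BTU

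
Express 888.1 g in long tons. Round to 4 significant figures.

1 g = 9.84207e-7 long ton.
888.1 × 9.84207e-7 ≈ 0.0008741 long ton.

0.0008741 long ton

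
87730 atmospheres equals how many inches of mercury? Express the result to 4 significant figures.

2.625 × 10^6 inches of mercury

1 atm = 29.9213 inches of mercury.
So 87730 × 29.9213 ≈ 2.625 × 10^6 inHg.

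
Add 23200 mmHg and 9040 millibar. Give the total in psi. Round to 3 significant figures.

580 pounds per square inch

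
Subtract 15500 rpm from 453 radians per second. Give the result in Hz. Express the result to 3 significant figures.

-186 hertz

453 rad/s = 72.0972 Hz and 15500 rpm = 258.333 Hz.
72.0972 − 258.333 ≈ -186 Hz.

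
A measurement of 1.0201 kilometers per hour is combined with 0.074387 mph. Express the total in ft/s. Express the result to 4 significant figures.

1.039 feet per second

1.0201 km/h = 0.929662 ft/s and 0.074387 mph = 0.109101 ft/s.
0.929662 + 0.109101 ≈ 1.039 ft/s.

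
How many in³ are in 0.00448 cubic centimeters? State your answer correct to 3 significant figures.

0.000273 in³

1 cubic centimeter = 0.0610237 in³.
Then 0.00448 × 0.0610237 ≈ 0.000273 in³.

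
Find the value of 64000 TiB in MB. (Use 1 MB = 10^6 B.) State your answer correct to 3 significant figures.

7.04e+10 MB

1 tebibyte = 1.09951e+6 megabytes.
Then 64000 × 1.09951e+6 ≈ 7.04e+10 MB.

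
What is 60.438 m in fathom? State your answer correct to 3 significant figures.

1 m = 0.546807 fathoms.
So 60.438 × 0.546807 ≈ 33.0 fathom.

33.0 fathom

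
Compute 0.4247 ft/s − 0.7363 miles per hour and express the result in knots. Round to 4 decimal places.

-0.3882 kn

0.4247 ft/s = 0.251628 kn and 0.7363 mph = 0.639827 kn.
0.251628 − 0.639827 ≈ -0.3882 kn.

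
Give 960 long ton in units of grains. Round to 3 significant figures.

1 long ton = 1.56800 × 10^7 gr.
So 960 × 1.56800 × 10^7 ≈ 1.51 × 10^10 gr.

1.51 × 10^10 grains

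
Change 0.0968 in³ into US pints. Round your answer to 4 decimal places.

0.0034 US pt

1 cubic inch = 0.0346320 US pt.
Thus 0.0968 × 0.0346320 ≈ 0.0034 US pt.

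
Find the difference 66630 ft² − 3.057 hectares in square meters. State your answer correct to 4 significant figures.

-24380 m²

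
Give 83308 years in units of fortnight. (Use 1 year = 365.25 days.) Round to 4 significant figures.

1 year = 26.0893 fortnights.
Then 83308 × 26.0893 ≈ 2.173e+6 fortnight.

2.173e+6 fortnights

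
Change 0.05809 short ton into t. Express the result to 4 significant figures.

0.05270 t

1 short ton = 0.907185 t.
Then 0.05809 × 0.907185 ≈ 0.05270 t.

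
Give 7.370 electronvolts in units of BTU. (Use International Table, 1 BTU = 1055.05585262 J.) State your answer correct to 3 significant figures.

1.12 × 10^-21 British thermal units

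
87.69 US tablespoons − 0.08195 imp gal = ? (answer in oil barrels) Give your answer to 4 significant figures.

0.005812 oil barrels

87.69 US tbsp = 0.00815569 bbl and 0.08195 imp gal = 0.00234328 bbl.
0.00815569 − 0.00234328 ≈ 0.005812 bbl.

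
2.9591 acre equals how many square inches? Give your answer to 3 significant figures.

1 acre = 6.27264 × 10^6 in².
So 2.9591 × 6.27264 × 10^6 ≈ 1.86 × 10^7 in².

1.86 × 10^7 in²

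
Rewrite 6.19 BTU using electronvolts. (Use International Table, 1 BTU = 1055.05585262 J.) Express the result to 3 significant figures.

1 British thermal unit = 6.58514e+21 electronvolts.
Thus 6.19 × 6.58514e+21 ≈ 4.08e+22 eV.

4.08e+22 eV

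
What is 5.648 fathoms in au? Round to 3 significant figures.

1 fathom = 1.22248e-11 astronomical units.
5.648 × 1.22248e-11 ≈ 6.90e-11 au.

6.90e-11 au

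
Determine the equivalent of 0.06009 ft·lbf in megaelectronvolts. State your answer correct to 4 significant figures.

1 foot-pound = 8.46235 × 10^12 MeV.
Thus 0.06009 × 8.46235 × 10^12 ≈ 5.085 × 10^11 MeV.

5.085 × 10^11 megaelectronvolts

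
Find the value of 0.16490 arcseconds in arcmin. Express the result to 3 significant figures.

1 arcsec = 0.0166667 arcmin.
Then 0.16490 × 0.0166667 ≈ 0.00275 arcmin.

0.00275 arcmin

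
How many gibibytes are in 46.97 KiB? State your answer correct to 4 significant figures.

1 KiB = 9.53674 × 10^-7 gibibytes.
Then 46.97 × 9.53674 × 10^-7 ≈ 4.479 × 10^-5 GiB.

4.479 × 10^-5 GiB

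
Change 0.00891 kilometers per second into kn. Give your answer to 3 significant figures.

1 km/s = 1943.84 kn.
Then 0.00891 × 1943.84 ≈ 17.3 kn.

17.3 kn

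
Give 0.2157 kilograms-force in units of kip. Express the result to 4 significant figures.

0.0004755 kips

1 kgf = 0.00220462 kip.
0.2157 × 0.00220462 ≈ 0.0004755 kip.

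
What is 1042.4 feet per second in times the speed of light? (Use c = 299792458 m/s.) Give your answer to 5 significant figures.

1.0598e-6 c

1 ft/s = 1.01670e-9 times the speed of light.
Then 1042.4 × 1.01670e-9 ≈ 1.0598e-6 c.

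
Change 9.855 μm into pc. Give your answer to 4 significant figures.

3.194e-22 pc

1 micrometer = 3.24078e-23 parsecs.
9.855 × 3.24078e-23 ≈ 3.194e-22 pc.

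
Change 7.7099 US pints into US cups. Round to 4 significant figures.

1 US pt = 2.00000 US cups.
So 7.7099 × 2.00000 ≈ 15.42 US cup.

15.42 US cup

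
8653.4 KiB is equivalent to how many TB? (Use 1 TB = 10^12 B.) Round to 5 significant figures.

1 KiB = 1.02400e-9 TB.
Thus 8653.4 × 1.02400e-9 ≈ 8.8611e-6 TB.

8.8611e-6 terabytes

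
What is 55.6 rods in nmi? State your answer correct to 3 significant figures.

0.151 nmi

1 rod = 0.00271555 nmi.
Then 55.6 × 0.00271555 ≈ 0.151 nmi.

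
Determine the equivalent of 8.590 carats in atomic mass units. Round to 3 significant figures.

1.03e+24 u

1 carat = 1.20443e+23 u.
Thus 8.590 × 1.20443e+23 ≈ 1.03e+24 u.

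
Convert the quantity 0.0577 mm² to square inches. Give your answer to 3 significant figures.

1 square millimeter = 0.00155000 in².
So 0.0577 × 0.00155000 ≈ 8.94e-5 in².

8.94e-5 square inches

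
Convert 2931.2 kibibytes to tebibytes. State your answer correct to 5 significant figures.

2.7299 × 10^-6 TiB

1 kibibyte = 9.31323 × 10^-10 TiB.
2931.2 × 9.31323 × 10^-10 ≈ 2.7299 × 10^-6 TiB.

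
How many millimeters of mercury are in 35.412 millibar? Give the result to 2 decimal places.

26.56 mmHg

1 millibar = 0.750062 mmHg.
So 35.412 × 0.750062 ≈ 26.56 mmHg.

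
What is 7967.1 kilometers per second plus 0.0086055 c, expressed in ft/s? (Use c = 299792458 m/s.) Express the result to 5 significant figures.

3.4603 × 10^7 feet per second

7967.1 km/s = 2.61388 × 10^7 ft/s and 0.0086055 c = 8.46412 × 10^6 ft/s.
2.61388 × 10^7 + 8.46412 × 10^6 ≈ 3.4603 × 10^7 ft/s.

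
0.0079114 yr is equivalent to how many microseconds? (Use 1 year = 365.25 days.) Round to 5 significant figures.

2.4966 × 10^11 μs

1 year = 3.15576 × 10^13 μs.
Thus 0.0079114 × 3.15576 × 10^13 ≈ 2.4966 × 10^11 μs.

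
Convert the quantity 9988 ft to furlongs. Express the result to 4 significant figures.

1 ft = 0.00151515 furlongs.
So 9988 × 0.00151515 ≈ 15.13 furlong.

15.13 furlongs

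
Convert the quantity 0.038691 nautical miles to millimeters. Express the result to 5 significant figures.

71656 millimeters

1 nmi = 1.85200e+6 mm.
Then 0.038691 × 1.85200e+6 ≈ 71656 mm.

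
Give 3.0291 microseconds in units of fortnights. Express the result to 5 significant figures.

2.5042 × 10^-12 fortnight

1 μs = 8.26720 × 10^-13 fortnight.
3.0291 × 8.26720 × 10^-13 ≈ 2.5042 × 10^-12 fortnight.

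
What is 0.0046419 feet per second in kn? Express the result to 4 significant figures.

0.002750 knots

1 foot per second = 0.592484 kn.
0.0046419 × 0.592484 ≈ 0.002750 kn.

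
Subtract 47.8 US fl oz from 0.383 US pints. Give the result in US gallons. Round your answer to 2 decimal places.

-0.33 US gal

0.383 US pt = 0.04787500 US gal and 47.8 US fl oz = 0.3734375 US gal.
0.04787500 − 0.3734375 ≈ -0.33 US gal.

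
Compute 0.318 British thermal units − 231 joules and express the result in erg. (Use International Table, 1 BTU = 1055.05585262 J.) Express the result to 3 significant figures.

0.318 BTU = 3.35508 × 10^9 erg and 231 J = 2.31000 × 10^9 erg.
3.35508 × 10^9 − 2.31000 × 10^9 ≈ 1.05 × 10^9 erg.

1.05 × 10^9 ergs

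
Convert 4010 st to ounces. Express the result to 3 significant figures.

1 st = 224.000 oz.
So 4010 × 224.000 ≈ 898000 oz.

898000 oz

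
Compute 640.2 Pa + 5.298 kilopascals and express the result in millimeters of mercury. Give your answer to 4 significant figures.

44.54 mmHg

640.2 Pa = 4.80189 mmHg and 5.298 kPa = 39.7383 mmHg.
4.80189 + 39.7383 ≈ 44.54 mmHg.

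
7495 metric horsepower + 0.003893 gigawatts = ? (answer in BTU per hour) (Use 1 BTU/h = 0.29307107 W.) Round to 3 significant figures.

7495 PS = 1.88096e+7 BTU/h and 0.003893 GW = 1.32835e+7 BTU/h.
1.88096e+7 + 1.32835e+7 ≈ 3.21e+7 BTU/h.

3.21e+7 BTU/h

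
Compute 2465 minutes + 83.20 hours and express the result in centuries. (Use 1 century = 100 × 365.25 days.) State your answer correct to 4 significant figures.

0.0001418 century

2465 min = 4.68667 × 10^-5 century and 83.20 h = 9.49122 × 10^-5 century.
4.68667 × 10^-5 + 9.49122 × 10^-5 ≈ 0.0001418 century.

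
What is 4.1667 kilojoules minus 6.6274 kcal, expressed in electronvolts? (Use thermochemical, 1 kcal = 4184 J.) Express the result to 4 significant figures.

-1.471e+23 electronvolts

4.1667 kJ = 2.60065e+22 eV and 6.6274 kcal = 1.73071e+23 eV.
2.60065e+22 − 1.73071e+23 ≈ -1.471e+23 eV.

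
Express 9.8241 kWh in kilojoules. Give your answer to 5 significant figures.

1 kWh = 3600.00 kJ.
So 9.8241 × 3600.00 ≈ 35367 kJ.

35367 kilojoules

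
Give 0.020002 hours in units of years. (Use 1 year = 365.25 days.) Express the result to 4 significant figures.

2.282e-6 yr

1 h = 0.000114077 yr.
0.020002 × 0.000114077 ≈ 2.282e-6 yr.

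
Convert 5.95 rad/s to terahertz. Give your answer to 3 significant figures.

9.47e-13 terahertz

1 rad/s = 1.59155e-13 THz.
So 5.95 × 1.59155e-13 ≈ 9.47e-13 THz.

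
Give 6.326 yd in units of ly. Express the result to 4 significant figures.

6.114e-16 ly

1 yd = 9.66522e-17 ly.
Then 6.326 × 9.66522e-17 ≈ 6.114e-16 ly.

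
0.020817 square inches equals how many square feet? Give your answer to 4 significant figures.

0.0001446 ft²

1 in² = 0.00694444 square feet.
Then 0.020817 × 0.00694444 ≈ 0.0001446 ft².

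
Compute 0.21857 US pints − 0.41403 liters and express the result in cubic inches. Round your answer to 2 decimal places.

-18.95 in³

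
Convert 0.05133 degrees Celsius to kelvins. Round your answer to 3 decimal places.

K = °C + 273.15.
Applying the formula gives 273.201 K.

273.201 K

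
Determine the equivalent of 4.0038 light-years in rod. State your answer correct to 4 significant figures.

1 ly = 1.88116e+15 rod.
So 4.0038 × 1.88116e+15 ≈ 7.532e+15 rod.

7.532e+15 rod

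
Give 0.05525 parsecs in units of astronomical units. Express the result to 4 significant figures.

1 parsec = 206265 au.
Then 0.05525 × 206265 ≈ 11400 au.

11400 astronomical units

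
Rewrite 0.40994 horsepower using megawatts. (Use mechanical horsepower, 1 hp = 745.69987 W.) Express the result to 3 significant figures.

0.000306 megawatts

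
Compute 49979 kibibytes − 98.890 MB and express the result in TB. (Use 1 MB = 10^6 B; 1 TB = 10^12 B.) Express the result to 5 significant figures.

-4.7712e-5 terabytes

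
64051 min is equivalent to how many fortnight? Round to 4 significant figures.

3.177 fortnight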